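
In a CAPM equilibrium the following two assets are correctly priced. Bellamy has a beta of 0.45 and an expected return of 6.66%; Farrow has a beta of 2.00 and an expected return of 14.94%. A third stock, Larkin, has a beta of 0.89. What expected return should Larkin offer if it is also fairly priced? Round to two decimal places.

9.01%

MRP (SML slope) = (14.94% − 6.66%) / (2.00 − 0.45) = 8.28% / 1.55 = 5.3419%
R_f (intercept) = 6.66% − 0.45 × 5.3419% = 4.2561%
E(R_Larkin) = R_f + β × MRP = 4.2561% + 0.89 × 5.3419% = 9.01%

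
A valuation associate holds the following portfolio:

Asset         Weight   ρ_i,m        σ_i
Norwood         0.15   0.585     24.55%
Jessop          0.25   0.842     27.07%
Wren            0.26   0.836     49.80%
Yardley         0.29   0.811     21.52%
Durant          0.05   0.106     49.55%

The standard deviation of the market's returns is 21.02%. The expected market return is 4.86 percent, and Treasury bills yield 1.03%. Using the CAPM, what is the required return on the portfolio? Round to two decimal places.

5.40%

β_Norwood = 0.585 × 24.55% / 21.02% = 0.6832
β_Jessop = 0.842 × 27.07% / 21.02% = 1.0843
β_Wren = 0.836 × 49.80% / 21.02% = 1.9806
β_Yardley = 0.811 × 21.52% / 21.02% = 0.8303
β_Durant = 0.106 × 49.55% / 21.02% = 0.2499
β_P = Σ w_i β_i = 0.15×0.6832 + 0.25×1.0843 + 0.26×1.9806 + 0.29×0.8303 + 0.05×0.2499 = 1.1418
MRP = 4.86% − 1.03% = 3.83%
E(R_P) = R_f + β_P × MRP = 1.03% + 1.1418 × 3.83% = 5.40%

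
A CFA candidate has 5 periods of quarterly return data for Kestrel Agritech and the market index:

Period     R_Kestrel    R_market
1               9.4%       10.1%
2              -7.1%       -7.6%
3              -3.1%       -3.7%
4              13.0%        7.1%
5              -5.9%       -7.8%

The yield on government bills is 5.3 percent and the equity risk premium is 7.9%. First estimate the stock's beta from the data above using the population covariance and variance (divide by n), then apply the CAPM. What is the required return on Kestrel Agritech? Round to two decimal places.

13.68%

Mean R_i = (9.4 − 7.1 − 3.1 + 13.0 − 5.9) / 5 = 1.2600%
Mean R_m = (10.1 − 7.6 − 3.7 + 7.1 − 7.8) / 5 = -0.3800%
Σ(R_i − R̄_i)(R_m − R̄_m) = 301.0840  ⇒  Cov = 301.0840 / 5 = 60.2168
Σ(R_m − R̄_m)² = 283.9880  ⇒  Var(R_m) = 283.9880 / 5 = 56.7976
β = Cov / Var(R_m) = 60.2168 / 56.7976 = 1.0602
E(R) = R_f + β × MRP = 5.3% + 1.0602 × 7.9% = 13.68%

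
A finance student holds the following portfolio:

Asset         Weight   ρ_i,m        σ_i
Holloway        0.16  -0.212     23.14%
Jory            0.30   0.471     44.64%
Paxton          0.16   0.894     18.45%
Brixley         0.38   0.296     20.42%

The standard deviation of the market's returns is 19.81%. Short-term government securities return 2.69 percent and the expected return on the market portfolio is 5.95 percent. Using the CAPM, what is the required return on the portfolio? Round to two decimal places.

β_Holloway = -0.212 × 23.14% / 19.81% = -0.2476
β_Jory = 0.471 × 44.64% / 19.81% = 1.0614
β_Paxton = 0.894 × 18.45% / 19.81% = 0.8326
β_Brixley = 0.296 × 20.42% / 19.81% = 0.3051
β_P = Σ w_i β_i = 0.16×-0.2476 + 0.30×1.0614 + 0.16×0.8326 + 0.38×0.3051 = 0.5280
MRP = 5.95% − 2.69% = 3.26%
E(R_P) = R_f + β_P × MRP = 2.69% + 0.5280 × 3.26% = 4.41%

4.41%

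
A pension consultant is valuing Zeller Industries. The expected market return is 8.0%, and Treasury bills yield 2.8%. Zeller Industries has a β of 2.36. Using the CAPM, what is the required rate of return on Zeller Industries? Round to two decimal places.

15.07%

Market risk premium = E(R_m) − R_f = 8.0% − 2.8% = 5.20%
E(R) = R_f + β × MRP = 2.8% + 2.36 × 5.2% = 15.07%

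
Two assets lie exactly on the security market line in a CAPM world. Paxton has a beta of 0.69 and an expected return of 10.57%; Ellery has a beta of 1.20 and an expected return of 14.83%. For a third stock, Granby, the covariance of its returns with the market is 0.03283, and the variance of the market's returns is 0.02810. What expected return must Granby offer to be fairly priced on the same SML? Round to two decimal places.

MRP = (14.83% − 10.57%) / (1.20 − 0.69) = 8.3529%
R_f = 10.57% − 0.69 × 8.3529% = 4.8065%
β_Granby = Cov / Var(R_m) = 0.03283 / 0.02810 = 1.1683
E(R_Granby) = R_f + β × MRP = 4.8065% + 1.1683 × 8.3529% = 14.57%

14.57%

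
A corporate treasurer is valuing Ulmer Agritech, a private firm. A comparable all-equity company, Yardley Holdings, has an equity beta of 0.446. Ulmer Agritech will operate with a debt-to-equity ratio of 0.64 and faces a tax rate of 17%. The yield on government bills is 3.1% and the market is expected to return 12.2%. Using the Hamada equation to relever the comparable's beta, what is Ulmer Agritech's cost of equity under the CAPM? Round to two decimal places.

9.31%

β_L = β_U × [1 + (1 − t)(D/E)] = 0.446 × [1 + (1 − 0.17) × 0.64]
    = 0.446 × [1 + 0.83 × 0.64] = 0.446 × 1.5312 = 0.6829
MRP = 12.2% − 3.1% = 9.10%
E(R) = R_f + β_L × MRP = 3.1% + 0.6829 × 9.1% = 9.31%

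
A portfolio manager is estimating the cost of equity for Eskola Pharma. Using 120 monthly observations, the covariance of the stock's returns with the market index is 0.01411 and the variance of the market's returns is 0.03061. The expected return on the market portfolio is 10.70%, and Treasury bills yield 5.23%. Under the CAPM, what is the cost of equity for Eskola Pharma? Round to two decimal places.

7.75%

β = Cov(R_i, R_m) / Var(R_m) = 0.01411 / 0.03061 = 0.4610
MRP = 10.70% − 5.23% = 5.47%
E(R) = R_f + β × MRP = 5.23% + 0.4610 × 5.47% = 7.75%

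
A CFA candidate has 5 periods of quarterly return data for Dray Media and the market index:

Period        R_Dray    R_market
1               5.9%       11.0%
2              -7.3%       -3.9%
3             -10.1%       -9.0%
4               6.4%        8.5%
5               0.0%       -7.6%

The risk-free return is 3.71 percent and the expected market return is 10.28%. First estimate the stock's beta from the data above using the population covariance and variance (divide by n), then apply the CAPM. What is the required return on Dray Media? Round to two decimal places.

8.21%

Mean R_i = (5.9 − 7.3 − 10.1 + 6.4 + 0.0) / 5 = -1.0200%
Mean R_m = (11.0 − 3.9 − 9.0 + 8.5 − 7.6) / 5 = -0.2000%
Σ(R_i − R̄_i)(R_m − R̄_m) = 237.6500  ⇒  Cov = 237.6500 / 5 = 47.5300
Σ(R_m − R̄_m)² = 347.0200  ⇒  Var(R_m) = 347.0200 / 5 = 69.4040
β = Cov / Var(R_m) = 47.5300 / 69.4040 = 0.6848
MRP = 10.28% − 3.71% = 6.57%
E(R) = R_f + β × MRP = 3.71% + 0.6848 × 6.57% = 8.21%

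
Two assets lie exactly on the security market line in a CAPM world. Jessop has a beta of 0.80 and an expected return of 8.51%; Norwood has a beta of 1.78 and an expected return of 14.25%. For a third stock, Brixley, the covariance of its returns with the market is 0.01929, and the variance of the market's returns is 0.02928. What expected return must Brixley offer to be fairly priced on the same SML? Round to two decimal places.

MRP = (14.25% − 8.51%) / (1.78 − 0.80) = 5.8571%
R_f = 8.51% − 0.80 × 5.8571% = 3.8243%
β_Brixley = Cov / Var(R_m) = 0.01929 / 0.02928 = 0.6588
E(R_Brixley) = R_f + β × MRP = 3.8243% + 0.6588 × 5.8571% = 7.68%

7.68%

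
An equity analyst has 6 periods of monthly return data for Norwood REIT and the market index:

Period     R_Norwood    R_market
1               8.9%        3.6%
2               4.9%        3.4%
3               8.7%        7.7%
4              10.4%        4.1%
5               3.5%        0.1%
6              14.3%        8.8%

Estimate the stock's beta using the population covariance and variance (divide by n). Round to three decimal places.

Mean R_i = (8.9 + 4.9 + 8.7 + 10.4 + 3.5 + 14.3) / 6 = 8.4500%
Mean R_m = (3.6 + 3.4 + 7.7 + 4.1 + 0.1 + 8.8) / 6 = 4.6167%
Σ(R_i − R̄_i)(R_m − R̄_m) = 50.4550  ⇒  Cov = 50.4550 / 6 = 8.4092
Σ(R_m − R̄_m)² = 50.1883  ⇒  Var(R_m) = 50.1883 / 6 = 8.3647
β = Cov / Var(R_m) = 8.4092 / 8.3647 = 1.0053

1.005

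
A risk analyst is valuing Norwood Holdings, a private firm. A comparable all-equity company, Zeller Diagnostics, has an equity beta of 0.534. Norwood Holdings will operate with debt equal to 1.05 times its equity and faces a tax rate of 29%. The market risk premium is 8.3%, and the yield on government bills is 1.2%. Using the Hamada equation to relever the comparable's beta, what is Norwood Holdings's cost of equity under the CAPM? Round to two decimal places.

β_L = β_U × [1 + (1 − t)(D/E)] = 0.534 × [1 + (1 − 0.29) × 1.05]
    = 0.534 × [1 + 0.71 × 1.05] = 0.534 × 1.7455 = 0.9321
E(R) = R_f + β_L × MRP = 1.2% + 0.9321 × 8.3% = 8.94%

8.94%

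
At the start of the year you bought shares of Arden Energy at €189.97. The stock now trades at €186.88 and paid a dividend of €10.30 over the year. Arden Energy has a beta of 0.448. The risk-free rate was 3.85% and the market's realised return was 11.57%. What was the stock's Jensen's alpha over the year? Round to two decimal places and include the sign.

Realised HPR = (P1 + D1 − P0) / P0 = (186.88 + 10.30 − 189.97) / 189.97 = 7.21 / 189.97 = 3.7953%
MRP = 11.57% − 3.85% = 7.72%
CAPM required = R_f + β·MRP = 3.85% + 0.448 × 7.72% = 7.30856%
α = realised − required = 3.7953% − 7.30856% = -3.51%

-3.51%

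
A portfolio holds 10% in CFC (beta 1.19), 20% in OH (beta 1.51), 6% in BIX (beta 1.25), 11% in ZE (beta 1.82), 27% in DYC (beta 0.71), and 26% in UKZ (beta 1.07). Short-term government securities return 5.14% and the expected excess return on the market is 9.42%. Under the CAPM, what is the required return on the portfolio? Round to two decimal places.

β_P = Σ w_i β_i = 0.10×1.19 + 0.20×1.51 + 0.06×1.25 + 0.11×1.82 + 0.27×0.71 + 0.26×1.07 = 1.1661
E(R_P) = R_f + β_P × MRP = 5.14% + 1.1661 × 9.42% = 16.12%

16.12%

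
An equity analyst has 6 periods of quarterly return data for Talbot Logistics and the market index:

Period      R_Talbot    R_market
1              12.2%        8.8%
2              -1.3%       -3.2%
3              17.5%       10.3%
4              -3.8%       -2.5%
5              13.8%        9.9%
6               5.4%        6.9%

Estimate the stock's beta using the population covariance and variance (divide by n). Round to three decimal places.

1.315

Mean R_i = (12.2 − 1.3 + 17.5 − 3.8 + 13.8 + 5.4) / 6 = 7.3000%
Mean R_m = (8.8 − 3.2 + 10.3 − 2.5 + 9.9 + 6.9) / 6 = 5.0333%
Σ(R_i − R̄_i)(R_m − R̄_m) = 254.6900  ⇒  Cov = 254.6900 / 6 = 42.4483
Σ(R_m − R̄_m)² = 193.6333  ⇒  Var(R_m) = 193.6333 / 6 = 32.2722
β = Cov / Var(R_m) = 42.4483 / 32.2722 = 1.3153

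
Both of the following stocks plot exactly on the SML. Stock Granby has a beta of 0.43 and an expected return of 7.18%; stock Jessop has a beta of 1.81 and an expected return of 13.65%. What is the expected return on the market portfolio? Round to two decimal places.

9.85%

Both satisfy E(R) = R_f + β·MRP, so the slope of the SML is
MRP = (13.65% − 7.18%) / (1.81 − 0.43) = 6.47% / 1.38 = 4.6884%
R_f = E(R_Granby) − β_Granby·MRP = 7.18% − 0.43 × 4.6884% = 5.1640%
E(R_m) = R_f + MRP = 5.1640% + 4.6884% = 9.85%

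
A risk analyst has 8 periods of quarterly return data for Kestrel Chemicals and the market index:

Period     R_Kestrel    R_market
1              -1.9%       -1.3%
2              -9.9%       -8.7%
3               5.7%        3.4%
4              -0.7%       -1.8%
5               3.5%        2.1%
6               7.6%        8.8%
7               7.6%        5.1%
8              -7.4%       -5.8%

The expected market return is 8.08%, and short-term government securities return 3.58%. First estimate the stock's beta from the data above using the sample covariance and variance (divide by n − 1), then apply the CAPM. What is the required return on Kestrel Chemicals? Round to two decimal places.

Mean R_i = (-1.9 − 9.9 + 5.7 − 0.7 + 3.5 + 7.6 + 7.6 − 7.4) / 8 = 0.5625%
Mean R_m = (-1.3 − 8.7 + 3.4 − 1.8 + 2.1 + 8.8 + 5.1 − 5.8) / 8 = 0.2250%
Σ(R_i − R̄_i)(R_m − R̄_m) = 264.1375  ⇒  Cov = 264.1375 / 7 = 37.7339
Σ(R_m − R̄_m)² = 233.2750  ⇒  Var(R_m) = 233.2750 / 7 = 33.3250
β = Cov / Var(R_m) = 37.7339 / 33.3250 = 1.1323
MRP = 8.08% − 3.58% = 4.50%
E(R) = R_f + β × MRP = 3.58% + 1.1323 × 4.50% = 8.68%

8.68%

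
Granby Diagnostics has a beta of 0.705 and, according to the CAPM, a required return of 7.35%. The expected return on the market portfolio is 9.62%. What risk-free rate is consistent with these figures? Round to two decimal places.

E(R) = R_f + β(E(R_m) − R_f) = R_f(1 − β) + β·E(R_m)
7.35% = R_f × (1 − 0.705) + 0.705 × 9.62%
7.35% = R_f × 0.295 + 6.78210%
R_f = (7.35% − 6.78210%) / 0.295 = 1.93%

1.93%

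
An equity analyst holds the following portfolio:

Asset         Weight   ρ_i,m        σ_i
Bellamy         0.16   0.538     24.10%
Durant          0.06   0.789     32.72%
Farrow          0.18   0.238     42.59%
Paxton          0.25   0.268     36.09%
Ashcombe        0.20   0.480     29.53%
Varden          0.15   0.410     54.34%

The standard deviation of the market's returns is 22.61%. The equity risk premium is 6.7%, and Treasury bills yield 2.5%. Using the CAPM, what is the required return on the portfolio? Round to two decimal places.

6.66%

β_Bellamy = 0.538 × 24.10% / 22.61% = 0.5735
β_Durant = 0.789 × 32.72% / 22.61% = 1.1418
β_Farrow = 0.238 × 42.59% / 22.61% = 0.4483
β_Paxton = 0.268 × 36.09% / 22.61% = 0.4278
β_Ashcombe = 0.480 × 29.53% / 22.61% = 0.6269
β_Varden = 0.410 × 54.34% / 22.61% = 0.9854
β_P = Σ w_i β_i = 0.16×0.5735 + 0.06×1.1418 + 0.18×0.4483 + 0.25×0.4278 + 0.20×0.6269 + 0.15×0.9854 = 0.6211
E(R_P) = R_f + β_P × MRP = 2.5% + 0.6211 × 6.7% = 6.66%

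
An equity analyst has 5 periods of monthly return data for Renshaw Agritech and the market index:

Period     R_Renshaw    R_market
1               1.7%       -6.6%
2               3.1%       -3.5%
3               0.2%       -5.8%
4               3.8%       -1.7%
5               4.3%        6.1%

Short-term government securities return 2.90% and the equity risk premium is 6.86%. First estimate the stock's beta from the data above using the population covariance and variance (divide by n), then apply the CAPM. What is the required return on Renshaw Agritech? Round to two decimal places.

Mean R_i = (1.7 + 3.1 + 0.2 + 3.8 + 4.3) / 5 = 2.6200%
Mean R_m = (-6.6 − 3.5 − 5.8 − 1.7 + 6.1) / 5 = -2.3000%
Σ(R_i − R̄_i)(R_m − R̄_m) = 26.6700  ⇒  Cov = 26.6700 / 5 = 5.3340
Σ(R_m − R̄_m)² = 103.1000  ⇒  Var(R_m) = 103.1000 / 5 = 20.6200
β = Cov / Var(R_m) = 5.3340 / 20.6200 = 0.2587
E(R) = R_f + β × MRP = 2.90% + 0.2587 × 6.86% = 4.67%

4.67%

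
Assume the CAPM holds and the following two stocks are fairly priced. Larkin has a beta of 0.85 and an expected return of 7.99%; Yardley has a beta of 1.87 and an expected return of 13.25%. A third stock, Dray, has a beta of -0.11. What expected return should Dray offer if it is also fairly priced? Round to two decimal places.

MRP (SML slope) = (13.25% − 7.99%) / (1.87 − 0.85) = 5.26% / 1.02 = 5.1569%
R_f (intercept) = 7.99% − 0.85 × 5.1569% = 3.6066%
E(R_Dray) = R_f + β × MRP = 3.6066% + -0.11 × 5.1569% = 3.04%

3.04%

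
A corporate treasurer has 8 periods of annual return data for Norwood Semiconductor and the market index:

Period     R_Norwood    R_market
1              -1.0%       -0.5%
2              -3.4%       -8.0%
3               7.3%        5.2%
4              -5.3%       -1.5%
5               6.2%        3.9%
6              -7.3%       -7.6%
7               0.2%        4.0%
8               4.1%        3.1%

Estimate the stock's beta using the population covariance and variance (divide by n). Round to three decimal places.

Mean R_i = (-1.0 − 3.4 + 7.3 − 5.3 + 6.2 − 7.3 + 0.2 + 4.1) / 8 = 0.1000%
Mean R_m = (-0.5 − 8.0 + 5.2 − 1.5 + 3.9 − 7.6 + 4.0 + 3.1) / 8 = -0.1750%
Σ(R_i − R̄_i)(R_m − R̄_m) = 166.9200  ⇒  Cov = 166.9200 / 8 = 20.8650
Σ(R_m − R̄_m)² = 191.8750  ⇒  Var(R_m) = 191.8750 / 8 = 23.9844
β = Cov / Var(R_m) = 20.8650 / 23.9844 = 0.8699

0.870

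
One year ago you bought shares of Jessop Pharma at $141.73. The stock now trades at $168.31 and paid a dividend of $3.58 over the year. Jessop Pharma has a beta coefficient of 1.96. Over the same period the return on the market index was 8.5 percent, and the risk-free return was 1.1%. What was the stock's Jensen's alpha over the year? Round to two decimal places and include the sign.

Realised HPR = (P1 + D1 − P0) / P0 = (168.31 + 3.58 − 141.73) / 141.73 = 30.16 / 141.73 = 21.2799%
MRP = 8.5% − 1.1% = 7.40%
CAPM required = R_f + β·MRP = 1.1% + 1.96 × 7.4% = 15.6040%
α = realised − required = 21.2799% − 15.6040% = +5.68%

+5.68%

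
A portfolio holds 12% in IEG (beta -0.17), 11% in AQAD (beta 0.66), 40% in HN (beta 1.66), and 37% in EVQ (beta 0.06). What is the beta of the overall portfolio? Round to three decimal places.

0.738

β_P = Σ w_i β_i = 0.12×-0.17 + 0.11×0.66 + 0.40×1.66 + 0.37×0.06 = 0.7384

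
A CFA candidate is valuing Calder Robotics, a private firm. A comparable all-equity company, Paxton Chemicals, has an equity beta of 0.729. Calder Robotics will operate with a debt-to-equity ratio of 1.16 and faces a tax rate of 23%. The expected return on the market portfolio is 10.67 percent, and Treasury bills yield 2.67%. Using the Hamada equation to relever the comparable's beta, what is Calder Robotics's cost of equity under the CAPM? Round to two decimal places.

13.71%

β_L = β_U × [1 + (1 − t)(D/E)] = 0.729 × [1 + (1 − 0.23) × 1.16]
    = 0.729 × [1 + 0.77 × 1.16] = 0.729 × 1.8932 = 1.3801
MRP = 10.67% − 2.67% = 8.00%
E(R) = R_f + β_L × MRP = 2.67% + 1.3801 × 8.00% = 13.71%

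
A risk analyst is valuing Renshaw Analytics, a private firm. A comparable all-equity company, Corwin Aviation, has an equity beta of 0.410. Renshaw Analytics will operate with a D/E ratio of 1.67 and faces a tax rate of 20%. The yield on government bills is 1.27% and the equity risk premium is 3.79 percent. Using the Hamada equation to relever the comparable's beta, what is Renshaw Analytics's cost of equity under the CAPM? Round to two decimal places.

β_L = β_U × [1 + (1 − t)(D/E)] = 0.410 × [1 + (1 − 0.20) × 1.67]
    = 0.410 × [1 + 0.80 × 1.67] = 0.410 × 2.3360 = 0.9578
E(R) = R_f + β_L × MRP = 1.27% + 0.9578 × 3.79% = 4.90%

4.90%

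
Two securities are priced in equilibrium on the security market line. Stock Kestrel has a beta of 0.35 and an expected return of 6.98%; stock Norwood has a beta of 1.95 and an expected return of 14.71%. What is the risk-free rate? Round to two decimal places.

5.29%

Both satisfy E(R) = R_f + β·MRP, so the slope of the SML is
MRP = (14.71% − 6.98%) / (1.95 − 0.35) = 7.73% / 1.60 = 4.8313%
R_f = E(R_Kestrel) − β_Kestrel·MRP = 6.98% − 0.35 × 4.8313% = 5.2890%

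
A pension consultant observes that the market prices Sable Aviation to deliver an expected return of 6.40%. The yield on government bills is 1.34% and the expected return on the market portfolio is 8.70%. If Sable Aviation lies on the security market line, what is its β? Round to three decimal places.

0.688

MRP = 8.70% − 1.34% = 7.36%
β = (E(R) − R_f) / MRP = (6.40% − 1.34%) / 7.36% = 5.06% / 7.36% = 0.688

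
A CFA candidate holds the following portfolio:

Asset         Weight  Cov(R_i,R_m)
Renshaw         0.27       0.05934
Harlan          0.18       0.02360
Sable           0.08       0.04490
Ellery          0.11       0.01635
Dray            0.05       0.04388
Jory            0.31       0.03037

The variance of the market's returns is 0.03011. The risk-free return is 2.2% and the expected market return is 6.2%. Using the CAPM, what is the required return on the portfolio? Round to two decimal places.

7.15%

β_Renshaw = 0.05934 / 0.03011 = 1.9708
β_Harlan = 0.02360 / 0.03011 = 0.7838
β_Sable = 0.04490 / 0.03011 = 1.4912
β_Ellery = 0.01635 / 0.03011 = 0.5430
β_Dray = 0.04388 / 0.03011 = 1.4573
β_Jory = 0.03037 / 0.03011 = 1.0086
β_P = Σ w_i β_i = 0.27×1.9708 + 0.18×0.7838 + 0.08×1.4912 + 0.11×0.5430 + 0.05×1.4573 + 0.31×1.0086 = 1.2378
MRP = 6.2% − 2.2% = 4.00%
E(R_P) = R_f + β_P × MRP = 2.2% + 1.2378 × 4.0% = 7.15%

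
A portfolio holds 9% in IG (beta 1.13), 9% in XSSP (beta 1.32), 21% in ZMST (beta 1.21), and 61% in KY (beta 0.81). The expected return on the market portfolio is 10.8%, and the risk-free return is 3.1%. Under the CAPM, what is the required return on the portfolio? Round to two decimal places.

β_P = Σ w_i β_i = 0.09×1.13 + 0.09×1.32 + 0.21×1.21 + 0.61×0.81 = 0.9687
MRP = 10.8% − 3.1% = 7.70%
E(R_P) = R_f + β_P × MRP = 3.1% + 0.9687 × 7.7% = 10.56%

10.56%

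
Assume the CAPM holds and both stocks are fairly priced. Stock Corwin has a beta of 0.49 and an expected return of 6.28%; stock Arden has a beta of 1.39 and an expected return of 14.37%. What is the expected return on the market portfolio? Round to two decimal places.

Both satisfy E(R) = R_f + β·MRP, so the slope of the SML is
MRP = (14.37% − 6.28%) / (1.39 − 0.49) = 8.09% / 0.90 = 8.9889%
R_f = E(R_Corwin) − β_Corwin·MRP = 6.28% − 0.49 × 8.9889% = 1.8754%
E(R_m) = R_f + MRP = 1.8754% + 8.9889% = 10.86%

10.86%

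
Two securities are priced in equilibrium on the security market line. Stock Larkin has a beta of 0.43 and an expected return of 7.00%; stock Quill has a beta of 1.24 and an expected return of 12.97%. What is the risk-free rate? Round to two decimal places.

3.83%

Both satisfy E(R) = R_f + β·MRP, so the slope of the SML is
MRP = (12.97% − 7.00%) / (1.24 − 0.43) = 5.97% / 0.81 = 7.3704%
R_f = E(R_Larkin) − β_Larkin·MRP = 7.00% − 0.43 × 7.3704% = 3.8307%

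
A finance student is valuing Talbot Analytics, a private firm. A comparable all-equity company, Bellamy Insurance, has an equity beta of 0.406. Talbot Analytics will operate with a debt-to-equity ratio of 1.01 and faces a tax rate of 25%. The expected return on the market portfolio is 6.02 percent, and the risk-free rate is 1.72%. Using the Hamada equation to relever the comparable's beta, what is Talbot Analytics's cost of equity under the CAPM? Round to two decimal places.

β_L = β_U × [1 + (1 − t)(D/E)] = 0.406 × [1 + (1 − 0.25) × 1.01]
    = 0.406 × [1 + 0.75 × 1.01] = 0.406 × 1.7575 = 0.7135
MRP = 6.02% − 1.72% = 4.30%
E(R) = R_f + β_L × MRP = 1.72% + 0.7135 × 4.30% = 4.79%

4.79%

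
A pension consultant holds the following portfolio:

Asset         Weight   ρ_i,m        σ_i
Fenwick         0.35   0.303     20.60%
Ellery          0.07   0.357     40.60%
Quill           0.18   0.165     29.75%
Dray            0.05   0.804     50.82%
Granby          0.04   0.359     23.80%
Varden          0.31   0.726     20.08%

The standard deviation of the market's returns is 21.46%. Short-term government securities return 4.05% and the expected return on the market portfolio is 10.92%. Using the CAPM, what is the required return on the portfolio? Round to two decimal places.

7.57%

β_Fenwick = 0.303 × 20.60% / 21.46% = 0.2909
β_Ellery = 0.357 × 40.60% / 21.46% = 0.6754
β_Quill = 0.165 × 29.75% / 21.46% = 0.2287
β_Dray = 0.804 × 50.82% / 21.46% = 1.9040
β_Granby = 0.359 × 23.80% / 21.46% = 0.3981
β_Varden = 0.726 × 20.08% / 21.46% = 0.6793
β_P = Σ w_i β_i = 0.35×0.2909 + 0.07×0.6754 + 0.18×0.2287 + 0.05×1.9040 + 0.04×0.3981 + 0.31×0.6793 = 0.5120
MRP = 10.92% − 4.05% = 6.87%
E(R_P) = R_f + β_P × MRP = 4.05% + 0.5120 × 6.87% = 7.57%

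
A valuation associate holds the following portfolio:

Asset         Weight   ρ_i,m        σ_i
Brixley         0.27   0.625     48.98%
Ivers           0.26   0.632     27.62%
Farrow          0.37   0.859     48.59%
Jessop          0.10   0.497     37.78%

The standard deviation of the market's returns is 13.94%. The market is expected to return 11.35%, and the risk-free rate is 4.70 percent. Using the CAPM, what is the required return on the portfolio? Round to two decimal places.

19.07%

β_Brixley = 0.625 × 48.98% / 13.94% = 2.1960
β_Ivers = 0.632 × 27.62% / 13.94% = 1.2522
β_Farrow = 0.859 × 48.59% / 13.94% = 2.9942
β_Jessop = 0.497 × 37.78% / 13.94% = 1.3470
β_P = Σ w_i β_i = 0.27×2.1960 + 0.26×1.2522 + 0.37×2.9942 + 0.10×1.3470 = 2.1610
MRP = 11.35% − 4.70% = 6.65%
E(R_P) = R_f + β_P × MRP = 4.70% + 2.1610 × 6.65% = 19.07%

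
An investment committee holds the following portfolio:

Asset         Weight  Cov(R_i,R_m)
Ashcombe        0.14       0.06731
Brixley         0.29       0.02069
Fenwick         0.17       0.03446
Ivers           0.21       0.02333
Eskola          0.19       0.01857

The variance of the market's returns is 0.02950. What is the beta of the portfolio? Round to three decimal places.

1.007

β_Ashcombe = 0.06731 / 0.02950 = 2.2817
β_Brixley = 0.02069 / 0.02950 = 0.7014
β_Fenwick = 0.03446 / 0.02950 = 1.1681
β_Ivers = 0.02333 / 0.02950 = 0.7908
β_Eskola = 0.01857 / 0.02950 = 0.6295
β_P = Σ w_i β_i = 0.14×2.2817 + 0.29×0.7014 + 0.17×1.1681 + 0.21×0.7908 + 0.19×0.6295 = 1.0071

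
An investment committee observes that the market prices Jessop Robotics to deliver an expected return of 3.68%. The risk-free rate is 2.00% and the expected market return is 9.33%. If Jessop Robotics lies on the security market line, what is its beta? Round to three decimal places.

0.229

MRP = 9.33% − 2.00% = 7.33%
β = (E(R) − R_f) / MRP = (3.68% − 2.00%) / 7.33% = 1.68% / 7.33% = 0.229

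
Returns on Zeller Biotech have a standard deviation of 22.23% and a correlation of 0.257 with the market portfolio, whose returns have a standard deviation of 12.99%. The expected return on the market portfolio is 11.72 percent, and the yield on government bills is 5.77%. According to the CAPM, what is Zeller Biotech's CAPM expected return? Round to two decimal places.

8.39%

β = ρ × σ_i / σ_m = 0.257 × 22.23% / 12.99% = 0.4398
MRP = 11.72% − 5.77% = 5.95%
E(R) = 5.77% + 0.4398 × 5.95% = 8.39%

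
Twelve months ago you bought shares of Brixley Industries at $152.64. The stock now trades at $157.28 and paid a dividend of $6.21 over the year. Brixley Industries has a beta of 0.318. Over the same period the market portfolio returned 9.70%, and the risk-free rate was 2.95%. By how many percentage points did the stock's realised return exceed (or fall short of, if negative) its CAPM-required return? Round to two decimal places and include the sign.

Realised HPR = (P1 + D1 − P0) / P0 = (157.28 + 6.21 − 152.64) / 152.64 = 10.85 / 152.64 = 7.1082%
MRP = 9.70% − 2.95% = 6.75%
CAPM required = R_f + β·MRP = 2.95% + 0.318 × 6.75% = 5.09650%
α = realised − required = 7.1082% − 5.09650% = +2.01%

+2.01%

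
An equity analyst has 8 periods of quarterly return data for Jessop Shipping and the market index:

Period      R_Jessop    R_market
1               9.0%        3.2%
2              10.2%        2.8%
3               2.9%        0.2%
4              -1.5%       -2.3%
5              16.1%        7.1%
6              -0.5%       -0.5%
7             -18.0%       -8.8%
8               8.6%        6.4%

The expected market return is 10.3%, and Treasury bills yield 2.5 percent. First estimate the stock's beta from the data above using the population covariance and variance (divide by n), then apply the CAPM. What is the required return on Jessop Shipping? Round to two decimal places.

Mean R_i = (9.0 + 10.2 + 2.9 − 1.5 + 16.1 − 0.5 − 18.0 + 8.6) / 8 = 3.3500%
Mean R_m = (3.2 + 2.8 + 0.2 − 2.3 + 7.1 − 0.5 − 8.8 + 6.4) / 8 = 1.0125%
Σ(R_i − R̄_i)(R_m − R̄_m) = 362.2550  ⇒  Cov = 362.2550 / 8 = 45.2819
Σ(R_m − R̄_m)² = 184.2688  ⇒  Var(R_m) = 184.2688 / 8 = 23.0336
β = Cov / Var(R_m) = 45.2819 / 23.0336 = 1.9659
MRP = 10.3% − 2.5% = 7.80%
E(R) = R_f + β × MRP = 2.5% + 1.9659 × 7.8% = 17.83%

17.83%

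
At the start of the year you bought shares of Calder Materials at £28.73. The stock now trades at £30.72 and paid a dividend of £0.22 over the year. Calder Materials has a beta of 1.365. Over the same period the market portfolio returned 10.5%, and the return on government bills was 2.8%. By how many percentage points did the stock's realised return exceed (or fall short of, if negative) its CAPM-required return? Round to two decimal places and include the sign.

Realised HPR = (P1 + D1 − P0) / P0 = (30.72 + 0.22 − 28.73) / 28.73 = 2.21 / 28.73 = 7.6923%
MRP = 10.5% − 2.8% = 7.70%
CAPM required = R_f + β·MRP = 2.8% + 1.365 × 7.7% = 13.3105%
α = realised − required = 7.6923% − 13.3105% = -5.62%

-5.62%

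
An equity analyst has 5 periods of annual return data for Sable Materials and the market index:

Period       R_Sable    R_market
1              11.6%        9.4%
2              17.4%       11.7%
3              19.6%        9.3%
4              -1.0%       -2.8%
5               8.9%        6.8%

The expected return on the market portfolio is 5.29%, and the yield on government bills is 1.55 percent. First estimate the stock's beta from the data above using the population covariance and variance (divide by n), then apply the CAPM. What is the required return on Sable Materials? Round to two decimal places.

6.46%

Mean R_i = (11.6 + 17.4 + 19.6 − 1.0 + 8.9) / 5 = 11.3000%
Mean R_m = (9.4 + 11.7 + 9.3 − 2.8 + 6.8) / 5 = 6.8800%
Σ(R_i − R̄_i)(R_m − R̄_m) = 169.5000  ⇒  Cov = 169.5000 / 5 = 33.9000
Σ(R_m − R̄_m)² = 129.1480  ⇒  Var(R_m) = 129.1480 / 5 = 25.8296
β = Cov / Var(R_m) = 33.9000 / 25.8296 = 1.3124
MRP = 5.29% − 1.55% = 3.74%
E(R) = R_f + β × MRP = 1.55% + 1.3124 × 3.74% = 6.46%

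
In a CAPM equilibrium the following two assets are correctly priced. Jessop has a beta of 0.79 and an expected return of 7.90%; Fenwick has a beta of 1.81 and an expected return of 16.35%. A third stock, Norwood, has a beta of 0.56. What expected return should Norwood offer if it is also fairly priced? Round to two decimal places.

5.99%

MRP (SML slope) = (16.35% − 7.90%) / (1.81 − 0.79) = 8.45% / 1.02 = 8.2843%
R_f (intercept) = 7.90% − 0.79 × 8.2843% = 1.3554%
E(R_Norwood) = R_f + β × MRP = 1.3554% + 0.56 × 8.2843% = 5.99%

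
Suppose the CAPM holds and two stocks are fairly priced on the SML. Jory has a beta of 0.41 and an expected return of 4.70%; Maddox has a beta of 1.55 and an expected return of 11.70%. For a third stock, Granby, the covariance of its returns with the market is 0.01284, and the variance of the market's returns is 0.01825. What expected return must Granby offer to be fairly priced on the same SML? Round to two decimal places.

6.50%

MRP = (11.70% − 4.70%) / (1.55 − 0.41) = 6.1404%
R_f = 4.70% − 0.41 × 6.1404% = 2.1824%
β_Granby = Cov / Var(R_m) = 0.01284 / 0.01825 = 0.7036
E(R_Granby) = R_f + β × MRP = 2.1824% + 0.7036 × 6.1404% = 6.50%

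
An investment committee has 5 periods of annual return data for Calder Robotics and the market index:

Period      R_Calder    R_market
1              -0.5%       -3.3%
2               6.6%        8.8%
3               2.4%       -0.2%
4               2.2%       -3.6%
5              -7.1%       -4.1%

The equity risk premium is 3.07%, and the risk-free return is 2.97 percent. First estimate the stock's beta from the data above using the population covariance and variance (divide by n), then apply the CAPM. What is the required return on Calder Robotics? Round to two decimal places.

Mean R_i = (-0.5 + 6.6 + 2.4 + 2.2 − 7.1) / 5 = 0.7200%
Mean R_m = (-3.3 + 8.8 − 0.2 − 3.6 − 4.1) / 5 = -0.4800%
Σ(R_i − R̄_i)(R_m − R̄_m) = 82.1680  ⇒  Cov = 82.1680 / 5 = 16.4336
Σ(R_m − R̄_m)² = 116.9880  ⇒  Var(R_m) = 116.9880 / 5 = 23.3976
β = Cov / Var(R_m) = 16.4336 / 23.3976 = 0.7024
E(R) = R_f + β × MRP = 2.97% + 0.7024 × 3.07% = 5.13%

5.13%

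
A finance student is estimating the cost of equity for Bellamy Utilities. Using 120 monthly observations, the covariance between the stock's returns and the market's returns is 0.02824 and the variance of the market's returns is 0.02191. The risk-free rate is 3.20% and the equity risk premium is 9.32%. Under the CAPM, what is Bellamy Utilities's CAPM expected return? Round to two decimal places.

15.21%

β = Cov(R_i, R_m) / Var(R_m) = 0.02824 / 0.02191 = 1.2889
E(R) = R_f + β × MRP = 3.20% + 1.2889 × 9.32% = 15.21%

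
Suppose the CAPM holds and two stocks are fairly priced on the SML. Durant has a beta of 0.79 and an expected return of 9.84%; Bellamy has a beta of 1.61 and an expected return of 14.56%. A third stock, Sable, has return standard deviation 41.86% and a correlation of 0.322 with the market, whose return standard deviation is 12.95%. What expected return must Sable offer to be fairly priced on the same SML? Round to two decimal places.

MRP = (14.56% − 9.84%) / (1.61 − 0.79) = 5.7561%
R_f = 9.84% − 0.79 × 5.7561% = 5.2927%
β_Sable = ρ·σ_i/σ_m = 0.322 × 41.86 / 12.95 = 1.0408
E(R_Sable) = R_f + β × MRP = 5.2927% + 1.0408 × 5.7561% = 11.28%

11.28%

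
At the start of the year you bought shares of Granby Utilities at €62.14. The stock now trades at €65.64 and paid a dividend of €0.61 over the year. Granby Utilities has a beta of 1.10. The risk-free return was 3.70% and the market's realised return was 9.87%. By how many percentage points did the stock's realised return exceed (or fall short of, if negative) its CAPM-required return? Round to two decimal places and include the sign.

Realised HPR = (P1 + D1 − P0) / P0 = (65.64 + 0.61 − 62.14) / 62.14 = 4.11 / 62.14 = 6.6141%
MRP = 9.87% − 3.70% = 6.17%
CAPM required = R_f + β·MRP = 3.70% + 1.10 × 6.17% = 10.4870%
α = realised − required = 6.6141% − 10.4870% = -3.87%

-3.87%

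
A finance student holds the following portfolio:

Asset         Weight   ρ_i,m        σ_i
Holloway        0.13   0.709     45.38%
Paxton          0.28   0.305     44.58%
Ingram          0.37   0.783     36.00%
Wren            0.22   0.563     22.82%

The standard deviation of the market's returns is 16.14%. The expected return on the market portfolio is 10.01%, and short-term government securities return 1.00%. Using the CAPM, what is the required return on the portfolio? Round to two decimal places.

β_Holloway = 0.709 × 45.38% / 16.14% = 1.9935
β_Paxton = 0.305 × 44.58% / 16.14% = 0.8424
β_Ingram = 0.783 × 36.00% / 16.14% = 1.7465
β_Wren = 0.563 × 22.82% / 16.14% = 0.7960
β_P = Σ w_i β_i = 0.13×1.9935 + 0.28×0.8424 + 0.37×1.7465 + 0.22×0.7960 = 1.3164
MRP = 10.01% − 1.00% = 9.01%
E(R_P) = R_f + β_P × MRP = 1.00% + 1.3164 × 9.01% = 12.86%

12.86%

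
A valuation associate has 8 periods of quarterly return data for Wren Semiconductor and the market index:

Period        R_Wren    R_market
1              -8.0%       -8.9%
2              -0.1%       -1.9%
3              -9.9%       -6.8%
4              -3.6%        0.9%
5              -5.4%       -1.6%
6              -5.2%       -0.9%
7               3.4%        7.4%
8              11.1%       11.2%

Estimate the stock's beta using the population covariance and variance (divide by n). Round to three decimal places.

Mean R_i = (-8.0 − 0.1 − 9.9 − 3.6 − 5.4 − 5.2 + 3.4 + 11.1) / 8 = -2.2125%
Mean R_m = (-8.9 − 1.9 − 6.8 + 0.9 − 1.6 − 0.9 + 7.4 + 11.2) / 8 = -0.0750%
Σ(R_i − R̄_i)(R_m − R̄_m) = 296.9425  ⇒  Cov = 296.9425 / 8 = 37.1178
Σ(R_m − R̄_m)² = 313.3950  ⇒  Var(R_m) = 313.3950 / 8 = 39.1744
β = Cov / Var(R_m) = 37.1178 / 39.1744 = 0.9475

0.948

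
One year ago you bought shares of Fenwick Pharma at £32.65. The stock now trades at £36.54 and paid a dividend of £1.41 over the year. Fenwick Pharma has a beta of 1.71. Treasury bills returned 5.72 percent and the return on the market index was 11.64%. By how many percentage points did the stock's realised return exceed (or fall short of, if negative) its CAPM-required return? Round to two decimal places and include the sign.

Realised HPR = (P1 + D1 − P0) / P0 = (36.54 + 1.41 − 32.65) / 32.65 = 5.30 / 32.65 = 16.2328%
MRP = 11.64% − 5.72% = 5.92%
CAPM required = R_f + β·MRP = 5.72% + 1.71 × 5.92% = 15.8432%
α = realised − required = 16.2328% − 15.8432% = +0.39%

+0.39%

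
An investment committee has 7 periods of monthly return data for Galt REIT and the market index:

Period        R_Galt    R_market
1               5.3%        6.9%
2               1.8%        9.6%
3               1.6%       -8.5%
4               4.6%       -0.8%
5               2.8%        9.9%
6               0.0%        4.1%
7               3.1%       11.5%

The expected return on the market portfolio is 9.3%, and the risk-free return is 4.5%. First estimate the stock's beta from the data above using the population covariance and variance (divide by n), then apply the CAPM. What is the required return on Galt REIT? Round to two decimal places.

Mean R_i = (5.3 + 1.8 + 1.6 + 4.6 + 2.8 + 0.0 + 3.1) / 7 = 2.7429%
Mean R_m = (6.9 + 9.6 − 8.5 − 0.8 + 9.9 + 4.1 + 11.5) / 7 = 4.6714%
Σ(R_i − R̄_i)(R_m − R̄_m) = 10.2486  ⇒  Cov = 10.2486 / 7 = 1.4641
Σ(R_m − R̄_m)² = 306.9743  ⇒  Var(R_m) = 306.9743 / 7 = 43.8535
β = Cov / Var(R_m) = 1.4641 / 43.8535 = 0.0334
MRP = 9.3% − 4.5% = 4.80%
E(R) = R_f + β × MRP = 4.5% + 0.0334 × 4.8% = 4.66%

4.66%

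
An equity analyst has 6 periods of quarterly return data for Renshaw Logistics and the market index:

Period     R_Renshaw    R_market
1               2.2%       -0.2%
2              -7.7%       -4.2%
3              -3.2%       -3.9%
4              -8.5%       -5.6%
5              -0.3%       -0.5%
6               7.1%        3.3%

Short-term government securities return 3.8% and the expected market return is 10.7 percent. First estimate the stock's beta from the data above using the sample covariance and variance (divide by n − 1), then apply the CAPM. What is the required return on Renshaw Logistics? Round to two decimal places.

15.92%

Mean R_i = (2.2 − 7.7 − 3.2 − 8.5 − 0.3 + 7.1) / 6 = -1.7333%
Mean R_m = (-0.2 − 4.2 − 3.9 − 5.6 − 0.5 + 3.3) / 6 = -1.8500%
Σ(R_i − R̄_i)(R_m − R̄_m) = 96.3200  ⇒  Cov = 96.3200 / 5 = 19.2640
Σ(R_m − R̄_m)² = 54.8550  ⇒  Var(R_m) = 54.8550 / 5 = 10.9710
β = Cov / Var(R_m) = 19.2640 / 10.9710 = 1.7559
MRP = 10.7% − 3.8% = 6.90%
E(R) = R_f + β × MRP = 3.8% + 1.7559 × 6.9% = 15.92%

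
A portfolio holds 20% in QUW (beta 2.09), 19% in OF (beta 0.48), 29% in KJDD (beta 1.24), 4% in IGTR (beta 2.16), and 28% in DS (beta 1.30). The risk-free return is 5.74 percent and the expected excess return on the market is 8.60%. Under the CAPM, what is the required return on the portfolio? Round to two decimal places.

β_P = Σ w_i β_i = 0.20×2.09 + 0.19×0.48 + 0.29×1.24 + 0.04×2.16 + 0.28×1.30 = 1.3192
E(R_P) = R_f + β_P × MRP = 5.74% + 1.3192 × 8.60% = 17.09%

17.09%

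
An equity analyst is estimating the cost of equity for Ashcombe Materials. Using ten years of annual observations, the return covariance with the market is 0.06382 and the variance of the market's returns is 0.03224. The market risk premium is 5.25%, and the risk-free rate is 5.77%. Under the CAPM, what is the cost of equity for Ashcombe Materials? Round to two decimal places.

16.16%

β = Cov(R_i, R_m) / Var(R_m) = 0.06382 / 0.03224 = 1.9795
E(R) = R_f + β × MRP = 5.77% + 1.9795 × 5.25% = 16.16%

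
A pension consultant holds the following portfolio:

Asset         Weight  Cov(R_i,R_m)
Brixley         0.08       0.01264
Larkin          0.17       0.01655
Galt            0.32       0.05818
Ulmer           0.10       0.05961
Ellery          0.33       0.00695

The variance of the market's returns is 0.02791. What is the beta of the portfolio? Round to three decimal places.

β_Brixley = 0.01264 / 0.02791 = 0.4529
β_Larkin = 0.01655 / 0.02791 = 0.5930
β_Galt = 0.05818 / 0.02791 = 2.0846
β_Ulmer = 0.05961 / 0.02791 = 2.1358
β_Ellery = 0.00695 / 0.02791 = 0.2490
β_P = Σ w_i β_i = 0.08×0.4529 + 0.17×0.5930 + 0.32×2.0846 + 0.10×2.1358 + 0.33×0.2490 = 1.0999

1.100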